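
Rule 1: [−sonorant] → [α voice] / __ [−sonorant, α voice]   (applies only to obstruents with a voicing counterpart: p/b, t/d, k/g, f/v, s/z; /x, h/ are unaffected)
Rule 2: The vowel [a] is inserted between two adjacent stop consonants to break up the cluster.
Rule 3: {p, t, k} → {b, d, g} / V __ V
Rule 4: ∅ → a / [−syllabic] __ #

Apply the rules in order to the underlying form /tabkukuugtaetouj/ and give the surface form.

Rule 1 (regressive voicing assimilation): /b/ precedes the voiceless obstruent /k/, so it devoices to [p] by assimilation. /g/ precedes the voiceless obstruent /t/, so it devoices to [k] by assimilation. /tabkukuugtaetouj/ → tapkukuuktaetouj.
Rule 2 (stop-cluster a-epenthesis): /p/ and /k/ form a stop–stop cluster, so [a] is inserted between them. /k/ and /t/ form a stop–stop cluster, so [a] is inserted between them. /tapkukuuktaetouj/ → tapakukuukataetouj.
Rule 3 (intervocalic voicing): /p/ is a voiceless stop between vowels /a/ and /a/, so it voices to [b]. /k/ is a voiceless stop between vowels /a/ and /u/, so it voices to [g]. /k/ is a voiceless stop between vowels /u/ and /u/, so it voices to [g]. /k/ is a voiceless stop between vowels /u/ and /a/, so it voices to [g]. /t/ is a voiceless stop between vowels /a/ and /a/, so it voices to [d]. /t/ is a voiceless stop between vowels /e/ and /o/, so it voices to [d]. /tapakukuukataetouj/ → tabaguguugadaedouj.
Rule 4 (final a-epenthesis): the form ends in the consonant /j/, so [a] is inserted word-finally. /tabaguguugadaedouj/ → tabaguguugadaedouja.

tabaguguugadaedouja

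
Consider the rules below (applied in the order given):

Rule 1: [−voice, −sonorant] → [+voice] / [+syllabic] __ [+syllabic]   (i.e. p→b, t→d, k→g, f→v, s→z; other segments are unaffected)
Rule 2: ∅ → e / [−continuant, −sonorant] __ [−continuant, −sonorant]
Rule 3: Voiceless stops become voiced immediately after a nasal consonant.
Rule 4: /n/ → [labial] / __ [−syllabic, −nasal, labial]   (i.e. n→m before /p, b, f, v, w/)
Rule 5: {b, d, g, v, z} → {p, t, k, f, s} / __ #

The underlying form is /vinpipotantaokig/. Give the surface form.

vimbibodandaogik

Rule 1 (intervocalic voicing): /p/ is a voiceless obstruent between vowels /i/ and /o/, so it voices to [b]. /t/ is a voiceless obstruent between vowels /o/ and /a/, so it voices to [d]. /k/ is a voiceless obstruent between vowels /o/ and /i/, so it voices to [g]. /vinpipotantaokig/ → vinpibodantaogig.
Rule 2 (stop-cluster e-epenthesis): no segment meets the environment; /vinpibodantaogig/ is unchanged.
Rule 3 (post-nasal voicing): /p/ is a voiceless stop immediately after the nasal /n/, so it voices to [b]. /t/ is a voiceless stop immediately after the nasal /n/, so it voices to [d]. /vinpibodantaogig/ → vinbibodandaogig.
Rule 4 (nasal place assimilation): /n/ precedes the labial consonant /b/, so it assimilates in place to [m]. /vinbibodandaogig/ → vimbibodandaogig.
Rule 5 (final devoicing): /g/ is a voiced obstruent in word-final position, so it devoices to [k]. /vimbibodandaogig/ → vimbibodandaogik.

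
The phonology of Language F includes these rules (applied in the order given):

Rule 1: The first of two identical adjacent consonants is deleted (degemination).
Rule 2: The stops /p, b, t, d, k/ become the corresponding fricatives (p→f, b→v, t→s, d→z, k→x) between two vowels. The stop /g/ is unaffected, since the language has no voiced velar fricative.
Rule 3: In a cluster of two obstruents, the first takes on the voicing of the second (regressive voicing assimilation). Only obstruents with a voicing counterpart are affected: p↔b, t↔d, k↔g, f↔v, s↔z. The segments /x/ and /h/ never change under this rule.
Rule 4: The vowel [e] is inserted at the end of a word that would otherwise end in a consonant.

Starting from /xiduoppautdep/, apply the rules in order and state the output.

xizuofauddepe

Rule 1 (degemination): /pp/ is a geminate; the first /p/ deletes. /xiduoppautdep/ → xiduopautdep.
Rule 2 (intervocalic spirantization): /d/ is a stop between vowels /i/ and /u/, so it spirantizes to the fricative [z]. /p/ is a stop between vowels /o/ and /a/, so it spirantizes to the fricative [f]. /xiduopautdep/ → xizuofautdep.
Rule 3 (regressive voicing assimilation): /t/ precedes the voiced obstruent /d/, so it voices to [d] by assimilation. /xizuofautdep/ → xizuofauddep.
Rule 4 (final e-epenthesis): the form ends in the consonant /p/, so [e] is inserted word-finally. /xizuofauddep/ → xizuofauddepe.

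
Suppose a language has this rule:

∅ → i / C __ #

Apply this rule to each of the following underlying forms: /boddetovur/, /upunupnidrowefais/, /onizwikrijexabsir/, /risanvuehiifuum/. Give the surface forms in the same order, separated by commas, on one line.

boddetovuri, upunupnidrowefaisi, onizwikrijexabsiri, risanvuehiifuumi

/boddetovur/: the form ends in the consonant /r/, so [i] is inserted word-finally. → [boddetovuri].
/upunupnidrowefais/: the form ends in the consonant /s/, so [i] is inserted word-finally. → [upunupnidrowefaisi].
/onizwikrijexabsir/: the form ends in the consonant /r/, so [i] is inserted word-finally. → [onizwikrijexabsiri].
/risanvuehiifuum/: the form ends in the consonant /m/, so [i] is inserted word-finally. → [risanvuehiifuumi].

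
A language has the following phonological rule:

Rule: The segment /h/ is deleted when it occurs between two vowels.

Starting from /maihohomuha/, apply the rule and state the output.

/h/ occurs between vowels /i/ and /o/, so it deletes.
/h/ occurs between vowels /o/ and /o/, so it deletes.
/h/ occurs between vowels /u/ and /a/, so it deletes.
Surface form: [maioomua].

maioomua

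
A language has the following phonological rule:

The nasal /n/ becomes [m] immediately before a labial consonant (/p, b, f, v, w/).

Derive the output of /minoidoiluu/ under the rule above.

minoidoiluu

No segment of /minoidoiluu/ meets the structural description of the rule, so the form surfaces unchanged.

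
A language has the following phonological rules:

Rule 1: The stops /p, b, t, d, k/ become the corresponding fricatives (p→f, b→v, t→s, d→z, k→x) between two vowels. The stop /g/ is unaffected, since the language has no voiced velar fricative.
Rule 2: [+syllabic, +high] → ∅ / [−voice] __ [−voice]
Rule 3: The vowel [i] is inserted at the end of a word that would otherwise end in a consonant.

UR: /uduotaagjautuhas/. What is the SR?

Rule 1 (intervocalic spirantization): /d/ is a stop between vowels /u/ and /u/, so it spirantizes to the fricative [z]. /t/ is a stop between vowels /o/ and /a/, so it spirantizes to the fricative [s]. /t/ is a stop between vowels /u/ and /u/, so it spirantizes to the fricative [s]. /uduotaagjautuhas/ → uzuosaagjausuhas.
Rule 2 (high vowel syncope): /u/ is a high vowel flanked by voiceless consonants /s/ and /h/, so it deletes. /uzuosaagjausuhas/ → uzuosaagjaushas.
Rule 3 (final i-epenthesis): the form ends in the consonant /s/, so [i] is inserted word-finally. /uzuosaagjaushas/ → uzuosaagjaushasi.

uzuosaagjaushasi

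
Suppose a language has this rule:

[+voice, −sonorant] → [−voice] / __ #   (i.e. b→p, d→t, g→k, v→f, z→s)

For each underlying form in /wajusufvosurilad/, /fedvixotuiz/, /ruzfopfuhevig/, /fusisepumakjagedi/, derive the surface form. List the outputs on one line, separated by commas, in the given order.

wajusufvosurilat, fedvixotuis, ruzfopfuhevik, fusisepumakjagedi

/wajusufvosurilad/: /d/ is a voiced obstruent in word-final position, so it devoices to [t]. → [wajusufvosurilat].
/fedvixotuiz/: /z/ is a voiced obstruent in word-final position, so it devoices to [s]. → [fedvixotuis].
/ruzfopfuhevig/: /g/ is a voiced obstruent in word-final position, so it devoices to [k]. → [ruzfopfuhevik].
/fusisepumakjagedi/: the rule's environment is not met; surfaces unchanged as [fusisepumakjagedi].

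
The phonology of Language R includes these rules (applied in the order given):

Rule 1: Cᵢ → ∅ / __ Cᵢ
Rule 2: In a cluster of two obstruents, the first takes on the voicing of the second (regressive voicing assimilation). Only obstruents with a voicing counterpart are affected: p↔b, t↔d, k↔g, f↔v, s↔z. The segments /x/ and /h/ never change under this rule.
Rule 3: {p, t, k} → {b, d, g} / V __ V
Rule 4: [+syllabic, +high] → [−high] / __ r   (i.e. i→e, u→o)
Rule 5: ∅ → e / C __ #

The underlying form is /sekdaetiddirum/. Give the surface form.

segdaediderume

Rule 1 (degemination): /dd/ is a geminate; the first /d/ deletes. /sekdaetiddirum/ → sekdaetidirum.
Rule 2 (regressive voicing assimilation): /k/ precedes the voiced obstruent /d/, so it voices to [g] by assimilation. /sekdaetidirum/ → segdaetidirum.
Rule 3 (intervocalic voicing): /t/ is a voiceless stop between vowels /e/ and /i/, so it voices to [d]. /segdaetidirum/ → segdaedidirum.
Rule 4 (pre-rhotic lowering): /i/ is a high vowel immediately before /r/, so it lowers to [e]. /segdaedidirum/ → segdaediderum.
Rule 5 (final e-epenthesis): the form ends in the consonant /m/, so [e] is inserted word-finally. /segdaediderum/ → segdaediderume.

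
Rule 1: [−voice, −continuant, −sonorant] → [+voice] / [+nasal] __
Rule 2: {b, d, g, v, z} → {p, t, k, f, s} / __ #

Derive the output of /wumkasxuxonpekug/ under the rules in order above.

wumgasxuxonbekuk

Rule 1 (post-nasal voicing): /k/ is a voiceless stop immediately after the nasal /m/, so it voices to [g]. /p/ is a voiceless stop immediately after the nasal /n/, so it voices to [b]. /wumkasxuxonpekug/ → wumgasxuxonbekug.
Rule 2 (final devoicing): /g/ is a voiced obstruent in word-final position, so it devoices to [k]. /wumgasxuxonbekug/ → wumgasxuxonbekuk.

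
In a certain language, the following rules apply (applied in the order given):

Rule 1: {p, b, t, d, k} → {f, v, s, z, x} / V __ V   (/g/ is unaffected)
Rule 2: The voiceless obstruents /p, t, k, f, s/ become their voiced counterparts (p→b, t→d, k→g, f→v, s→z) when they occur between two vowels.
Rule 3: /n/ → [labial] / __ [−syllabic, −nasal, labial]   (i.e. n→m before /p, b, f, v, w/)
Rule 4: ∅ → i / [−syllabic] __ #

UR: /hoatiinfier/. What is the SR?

hoaziimfieri

Rule 1 (intervocalic spirantization): /t/ is a stop between vowels /a/ and /i/, so it spirantizes to the fricative [s]. /hoatiinfier/ → hoasiinfier.
Rule 2 (intervocalic voicing): /s/ is a voiceless obstruent between vowels /a/ and /i/, so it voices to [z]. /hoasiinfier/ → hoaziinfier.
Rule 3 (nasal place assimilation): /n/ precedes the labial consonant /f/, so it assimilates in place to [m]. /hoaziinfier/ → hoaziimfier.
Rule 4 (final i-epenthesis): the form ends in the consonant /r/, so [i] is inserted word-finally. /hoaziimfier/ → hoaziimfieri.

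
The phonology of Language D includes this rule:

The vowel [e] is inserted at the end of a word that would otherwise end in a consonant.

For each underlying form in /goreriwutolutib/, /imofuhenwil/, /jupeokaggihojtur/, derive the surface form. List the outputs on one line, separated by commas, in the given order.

/goreriwutolutib/: the form ends in the consonant /b/, so [e] is inserted word-finally. → [goreriwutolutibe].
/imofuhenwil/: the form ends in the consonant /l/, so [e] is inserted word-finally. → [imofuhenwile].
/jupeokaggihojtur/: the form ends in the consonant /r/, so [e] is inserted word-finally. → [jupeokaggihojture].

goreriwutolutibe, imofuhenwile, jupeokaggihojture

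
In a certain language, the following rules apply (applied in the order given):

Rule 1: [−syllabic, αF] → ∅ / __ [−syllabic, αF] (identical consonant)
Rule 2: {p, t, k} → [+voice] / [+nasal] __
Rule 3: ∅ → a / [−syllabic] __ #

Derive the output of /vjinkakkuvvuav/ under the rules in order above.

vjingakuvuava

Rule 1 (degemination): /kk/ is a geminate; the first /k/ deletes. /vv/ is a geminate; the first /v/ deletes. /vjinkakkuvvuav/ → vjinkakuvuav.
Rule 2 (post-nasal voicing): /k/ is a voiceless stop immediately after the nasal /n/, so it voices to [g]. /vjinkakuvuav/ → vjingakuvuav.
Rule 3 (final a-epenthesis): the form ends in the consonant /v/, so [a] is inserted word-finally. /vjingakuvuav/ → vjingakuvuava.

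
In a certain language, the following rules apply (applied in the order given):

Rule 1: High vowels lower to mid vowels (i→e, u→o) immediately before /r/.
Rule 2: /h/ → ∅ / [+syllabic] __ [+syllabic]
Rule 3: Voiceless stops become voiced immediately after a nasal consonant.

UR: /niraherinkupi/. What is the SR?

neraeringupi

Rule 1 (pre-rhotic lowering): /i/ is a high vowel immediately before /r/, so it lowers to [e]. /niraherinkupi/ → neraherinkupi.
Rule 2 (intervocalic h-deletion): /h/ occurs between vowels /a/ and /e/, so it deletes. /neraherinkupi/ → neraerinkupi.
Rule 3 (post-nasal voicing): /k/ is a voiceless stop immediately after the nasal /n/, so it voices to [g]. /neraerinkupi/ → neraeringupi.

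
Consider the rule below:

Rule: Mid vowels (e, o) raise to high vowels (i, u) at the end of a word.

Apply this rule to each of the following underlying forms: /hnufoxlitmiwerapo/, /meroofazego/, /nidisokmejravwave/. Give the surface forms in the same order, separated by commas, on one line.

/hnufoxlitmiwerapo/: /o/ is a mid vowel in word-final position, so it raises to [u]. → [hnufoxlitmiwerapu].
/meroofazego/: /o/ is a mid vowel in word-final position, so it raises to [u]. → [meroofazegu].
/nidisokmejravwave/: /e/ is a mid vowel in word-final position, so it raises to [i]. → [nidisokmejravwavi].

hnufoxlitmiwerapu, meroofazegu, nidisokmejravwavi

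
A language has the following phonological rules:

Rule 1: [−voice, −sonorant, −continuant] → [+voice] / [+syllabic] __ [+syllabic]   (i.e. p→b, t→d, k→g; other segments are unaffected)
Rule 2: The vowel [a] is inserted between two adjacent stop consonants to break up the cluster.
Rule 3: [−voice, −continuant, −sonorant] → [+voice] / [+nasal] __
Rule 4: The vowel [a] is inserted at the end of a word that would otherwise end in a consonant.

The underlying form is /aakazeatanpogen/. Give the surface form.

aagazeadanbogena

Rule 1 (intervocalic voicing): /k/ is a voiceless stop between vowels /a/ and /a/, so it voices to [g]. /t/ is a voiceless stop between vowels /a/ and /a/, so it voices to [d]. /aakazeatanpogen/ → aagazeadanpogen.
Rule 2 (stop-cluster a-epenthesis): no segment meets the environment; /aagazeadanpogen/ is unchanged.
Rule 3 (post-nasal voicing): /p/ is a voiceless stop immediately after the nasal /n/, so it voices to [b]. /aagazeadanpogen/ → aagazeadanbogen.
Rule 4 (final a-epenthesis): the form ends in the consonant /n/, so [a] is inserted word-finally. /aagazeadanbogen/ → aagazeadanbogena.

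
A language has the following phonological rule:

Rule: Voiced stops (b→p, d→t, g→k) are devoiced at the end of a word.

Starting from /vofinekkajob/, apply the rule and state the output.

/b/ is a voiced stop in word-final position, so it devoices to [p].
Surface form: [vofinekkajop].

vofinekkajop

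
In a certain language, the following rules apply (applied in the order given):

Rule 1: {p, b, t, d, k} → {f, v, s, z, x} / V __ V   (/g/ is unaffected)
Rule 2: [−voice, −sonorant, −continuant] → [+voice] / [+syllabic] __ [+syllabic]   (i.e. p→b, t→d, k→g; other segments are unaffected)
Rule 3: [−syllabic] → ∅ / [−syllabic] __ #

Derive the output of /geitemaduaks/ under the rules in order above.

Rule 1 (intervocalic spirantization): /t/ is a stop between vowels /i/ and /e/, so it spirantizes to the fricative [s]. /d/ is a stop between vowels /a/ and /u/, so it spirantizes to the fricative [z]. /geitemaduaks/ → geisemazuaks.
Rule 2 (intervocalic voicing): no segment meets the environment; /geisemazuaks/ is unchanged.
Rule 3 (final cluster simplification): /s/ is the second consonant of a word-final cluster /ks/, so it deletes. /geisemazuaks/ → geisemazuak.

geisemazuak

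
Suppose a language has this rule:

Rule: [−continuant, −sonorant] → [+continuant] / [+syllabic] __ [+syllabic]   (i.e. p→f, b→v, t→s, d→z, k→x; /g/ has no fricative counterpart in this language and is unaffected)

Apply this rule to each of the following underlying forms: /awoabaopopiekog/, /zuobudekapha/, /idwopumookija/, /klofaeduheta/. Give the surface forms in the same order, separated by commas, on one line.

awoavaofofiexog, zuovuzexapha, idwofumooxija, klofaezuhesa

/awoabaopopiekog/: /b/ is a stop between vowels /a/ and /a/, so it spirantizes to the fricative [v]. /p/ is a stop between vowels /o/ and /o/, so it spirantizes to the fricative [f]. /p/ is a stop between vowels /o/ and /i/, so it spirantizes to the fricative [f]. /k/ is a stop between vowels /e/ and /o/, so it spirantizes to the fricative [x]. → [awoavaofofiexog].
/zuobudekapha/: /b/ is a stop between vowels /o/ and /u/, so it spirantizes to the fricative [v]. /d/ is a stop between vowels /u/ and /e/, so it spirantizes to the fricative [z]. /k/ is a stop between vowels /e/ and /a/, so it spirantizes to the fricative [x]. → [zuovuzexapha].
/idwopumookija/: /p/ is a stop between vowels /o/ and /u/, so it spirantizes to the fricative [f]. /k/ is a stop between vowels /o/ and /i/, so it spirantizes to the fricative [x]. → [idwofumooxija].
/klofaeduheta/: /d/ is a stop between vowels /e/ and /u/, so it spirantizes to the fricative [z]. /t/ is a stop between vowels /e/ and /a/, so it spirantizes to the fricative [s]. → [klofaezuhesa].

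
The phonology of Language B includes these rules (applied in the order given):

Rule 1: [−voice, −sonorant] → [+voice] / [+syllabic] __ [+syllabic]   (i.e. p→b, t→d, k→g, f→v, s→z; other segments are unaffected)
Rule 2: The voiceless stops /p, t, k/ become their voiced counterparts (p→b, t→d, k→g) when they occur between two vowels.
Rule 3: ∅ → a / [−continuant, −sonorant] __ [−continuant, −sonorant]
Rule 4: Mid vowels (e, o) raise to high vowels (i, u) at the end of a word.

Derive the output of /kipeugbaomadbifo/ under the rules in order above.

kibeugabaomadabivu

Rule 1 (intervocalic voicing): /p/ is a voiceless obstruent between vowels /i/ and /e/, so it voices to [b]. /f/ is a voiceless obstruent between vowels /i/ and /o/, so it voices to [v]. /kipeugbaomadbifo/ → kibeugbaomadbivo.
Rule 2 (intervocalic voicing): no segment meets the environment; /kibeugbaomadbivo/ is unchanged.
Rule 3 (stop-cluster a-epenthesis): /g/ and /b/ form a stop–stop cluster, so [a] is inserted between them. /d/ and /b/ form a stop–stop cluster, so [a] is inserted between them. /kibeugbaomadbivo/ → kibeugabaomadabivo.
Rule 4 (final vowel raising): /o/ is a mid vowel in word-final position, so it raises to [u]. /kibeugabaomadabivo/ → kibeugabaomadabivu.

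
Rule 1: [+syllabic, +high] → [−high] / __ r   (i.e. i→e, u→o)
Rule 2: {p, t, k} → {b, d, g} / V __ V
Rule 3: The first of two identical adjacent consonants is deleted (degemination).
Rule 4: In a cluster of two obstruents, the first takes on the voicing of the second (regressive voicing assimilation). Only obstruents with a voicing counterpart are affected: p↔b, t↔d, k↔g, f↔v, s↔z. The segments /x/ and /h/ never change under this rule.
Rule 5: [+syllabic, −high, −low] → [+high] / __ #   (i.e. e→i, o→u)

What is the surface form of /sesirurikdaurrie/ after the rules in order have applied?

seserorigdaorii

Rule 1 (pre-rhotic lowering): /i/ is a high vowel immediately before /r/, so it lowers to [e]. /u/ is a high vowel immediately before /r/, so it lowers to [o]. /u/ is a high vowel immediately before /r/, so it lowers to [o]. /sesirurikdaurrie/ → seserorikdaorrie.
Rule 2 (intervocalic voicing): no segment meets the environment; /seserorikdaorrie/ is unchanged.
Rule 3 (degemination): /rr/ is a geminate; the first /r/ deletes. /seserorikdaorrie/ → seserorikdaorie.
Rule 4 (regressive voicing assimilation): /k/ precedes the voiced obstruent /d/, so it voices to [g] by assimilation. /seserorikdaorie/ → seserorigdaorie.
Rule 5 (final vowel raising): /e/ is a mid vowel in word-final position, so it raises to [i]. /seserorigdaorie/ → seserorigdaorii.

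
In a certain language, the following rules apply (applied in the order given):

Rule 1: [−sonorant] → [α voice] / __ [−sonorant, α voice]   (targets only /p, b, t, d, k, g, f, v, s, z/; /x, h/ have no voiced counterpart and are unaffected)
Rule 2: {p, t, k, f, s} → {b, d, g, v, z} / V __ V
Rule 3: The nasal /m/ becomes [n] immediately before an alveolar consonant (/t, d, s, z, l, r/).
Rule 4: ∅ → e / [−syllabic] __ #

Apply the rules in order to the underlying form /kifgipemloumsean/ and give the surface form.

kivgibenlounseane

Rule 1 (regressive voicing assimilation): /f/ precedes the voiced obstruent /g/, so it voices to [v] by assimilation. /kifgipemloumsean/ → kivgipemloumsean.
Rule 2 (intervocalic voicing): /p/ is a voiceless obstruent between vowels /i/ and /e/, so it voices to [b]. /kivgipemloumsean/ → kivgibemloumsean.
Rule 3 (nasal place assimilation): /m/ precedes the alveolar consonant /l/, so it assimilates in place to [n]. /m/ precedes the alveolar consonant /s/, so it assimilates in place to [n]. /kivgibemloumsean/ → kivgibenlounsean.
Rule 4 (final e-epenthesis): the form ends in the consonant /n/, so [e] is inserted word-finally. /kivgibenlounsean/ → kivgibenlounseane.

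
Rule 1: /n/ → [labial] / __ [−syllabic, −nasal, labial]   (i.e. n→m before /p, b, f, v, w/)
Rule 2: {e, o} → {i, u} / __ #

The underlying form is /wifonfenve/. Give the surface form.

Rule 1 (nasal place assimilation): /n/ precedes the labial consonant /f/, so it assimilates in place to [m]. /n/ precedes the labial consonant /v/, so it assimilates in place to [m]. /wifonfenve/ → wifomfemve.
Rule 2 (final vowel raising): /e/ is a mid vowel in word-final position, so it raises to [i]. /wifomfemve/ → wifomfemvi.

wifomfemvi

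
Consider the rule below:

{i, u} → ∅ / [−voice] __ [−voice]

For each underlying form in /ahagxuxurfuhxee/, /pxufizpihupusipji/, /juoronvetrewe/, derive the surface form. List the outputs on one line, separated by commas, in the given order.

/ahagxuxurfuhxee/: /u/ is a high vowel flanked by voiceless consonants /x/ and /x/, so it deletes. /u/ is a high vowel flanked by voiceless consonants /f/ and /h/, so it deletes. → [ahagxxurfhxee].
/pxufizpihupusipji/: /u/ is a high vowel flanked by voiceless consonants /x/ and /f/, so it deletes. /i/ is a high vowel flanked by voiceless consonants /p/ and /h/, so it deletes. /u/ is a high vowel flanked by voiceless consonants /h/ and /p/, so it deletes. /u/ is a high vowel flanked by voiceless consonants /p/ and /s/, so it deletes. /i/ is a high vowel flanked by voiceless consonants /s/ and /p/, so it deletes. → [pxfizphpspji].
/juoronvetrewe/: the rule's environment is not met; surfaces unchanged as [juoronvetrewe].

ahagxxurfhxee, pxfizphpspji, juoronvetrewe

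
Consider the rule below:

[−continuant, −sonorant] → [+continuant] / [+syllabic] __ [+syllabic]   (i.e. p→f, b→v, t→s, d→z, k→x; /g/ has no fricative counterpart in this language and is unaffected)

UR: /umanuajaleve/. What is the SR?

No segment of /umanuajaleve/ meets the structural description of the rule, so the form surfaces unchanged.

umanuajaleve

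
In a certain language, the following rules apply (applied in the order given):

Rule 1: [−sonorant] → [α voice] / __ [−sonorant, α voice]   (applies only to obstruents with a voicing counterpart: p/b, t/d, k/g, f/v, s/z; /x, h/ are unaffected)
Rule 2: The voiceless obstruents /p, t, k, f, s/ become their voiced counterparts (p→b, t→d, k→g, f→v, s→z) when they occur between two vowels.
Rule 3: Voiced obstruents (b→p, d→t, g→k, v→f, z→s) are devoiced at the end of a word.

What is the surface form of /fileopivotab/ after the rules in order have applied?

fileobivodap

Rule 1 (regressive voicing assimilation): no segment meets the environment; /fileopivotab/ is unchanged.
Rule 2 (intervocalic voicing): /p/ is a voiceless obstruent between vowels /o/ and /i/, so it voices to [b]. /t/ is a voiceless obstruent between vowels /o/ and /a/, so it voices to [d]. /fileopivotab/ → fileobivodab.
Rule 3 (final devoicing): /b/ is a voiced obstruent in word-final position, so it devoices to [p]. /fileobivodab/ → fileobivodap.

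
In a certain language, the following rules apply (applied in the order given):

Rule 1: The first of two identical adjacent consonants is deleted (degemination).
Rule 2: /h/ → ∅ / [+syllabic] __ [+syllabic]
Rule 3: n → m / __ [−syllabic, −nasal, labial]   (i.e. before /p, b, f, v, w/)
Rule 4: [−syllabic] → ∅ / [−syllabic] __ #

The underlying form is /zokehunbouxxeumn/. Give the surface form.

zokeumbouxeum

Rule 1 (degemination): /xx/ is a geminate; the first /x/ deletes. /zokehunbouxxeumn/ → zokehunbouxeumn.
Rule 2 (intervocalic h-deletion): /h/ occurs between vowels /e/ and /u/, so it deletes. /zokehunbouxeumn/ → zokeunbouxeumn.
Rule 3 (nasal place assimilation): /n/ precedes the labial consonant /b/, so it assimilates in place to [m]. /zokeunbouxeumn/ → zokeumbouxeumn.
Rule 4 (final cluster simplification): /n/ is the second consonant of a word-final cluster /mn/, so it deletes. /zokeumbouxeumn/ → zokeumbouxeum.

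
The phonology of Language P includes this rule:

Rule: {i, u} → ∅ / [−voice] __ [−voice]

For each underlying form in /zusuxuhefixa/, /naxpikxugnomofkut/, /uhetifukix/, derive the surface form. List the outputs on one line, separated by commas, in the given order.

zusxhefxa, naxpkxugnomofkt, uhetfkx

/zusuxuhefixa/: /u/ is a high vowel flanked by voiceless consonants /s/ and /x/, so it deletes. /u/ is a high vowel flanked by voiceless consonants /x/ and /h/, so it deletes. /i/ is a high vowel flanked by voiceless consonants /f/ and /x/, so it deletes. → [zusxhefxa].
/naxpikxugnomofkut/: /i/ is a high vowel flanked by voiceless consonants /p/ and /k/, so it deletes. /u/ is a high vowel flanked by voiceless consonants /k/ and /t/, so it deletes. → [naxpkxugnomofkt].
/uhetifukix/: /i/ is a high vowel flanked by voiceless consonants /t/ and /f/, so it deletes. /u/ is a high vowel flanked by voiceless consonants /f/ and /k/, so it deletes. /i/ is a high vowel flanked by voiceless consonants /k/ and /x/, so it deletes. → [uhetfkx].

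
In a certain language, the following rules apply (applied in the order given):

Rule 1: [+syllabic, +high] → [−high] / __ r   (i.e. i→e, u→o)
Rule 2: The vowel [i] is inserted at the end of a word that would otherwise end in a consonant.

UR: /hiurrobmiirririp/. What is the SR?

Rule 1 (pre-rhotic lowering): /u/ is a high vowel immediately before /r/, so it lowers to [o]. /i/ is a high vowel immediately before /r/, so it lowers to [e]. /i/ is a high vowel immediately before /r/, so it lowers to [e]. /hiurrobmiirririp/ → hiorrobmierrerip.
Rule 2 (final i-epenthesis): the form ends in the consonant /p/, so [i] is inserted word-finally. /hiorrobmierrerip/ → hiorrobmierreripi.

hiorrobmierreripi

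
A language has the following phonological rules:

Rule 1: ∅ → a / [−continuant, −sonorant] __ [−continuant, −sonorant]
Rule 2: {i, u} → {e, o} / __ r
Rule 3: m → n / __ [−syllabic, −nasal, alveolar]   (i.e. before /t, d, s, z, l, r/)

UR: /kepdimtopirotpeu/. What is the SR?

kepadintoperotapeu

Rule 1 (stop-cluster a-epenthesis): /p/ and /d/ form a stop–stop cluster, so [a] is inserted between them. /t/ and /p/ form a stop–stop cluster, so [a] is inserted between them. /kepdimtopirotpeu/ → kepadimtopirotapeu.
Rule 2 (pre-rhotic lowering): /i/ is a high vowel immediately before /r/, so it lowers to [e]. /kepadimtopirotapeu/ → kepadimtoperotapeu.
Rule 3 (nasal place assimilation): /m/ precedes the alveolar consonant /t/, so it assimilates in place to [n]. /kepadimtoperotapeu/ → kepadintoperotapeu.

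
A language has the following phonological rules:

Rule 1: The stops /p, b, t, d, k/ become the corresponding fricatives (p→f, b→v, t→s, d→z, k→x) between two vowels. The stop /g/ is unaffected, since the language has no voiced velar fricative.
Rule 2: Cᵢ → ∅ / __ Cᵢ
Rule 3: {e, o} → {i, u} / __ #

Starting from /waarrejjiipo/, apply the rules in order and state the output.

waarejiifu

Rule 1 (intervocalic spirantization): /p/ is a stop between vowels /i/ and /o/, so it spirantizes to the fricative [f]. /waarrejjiipo/ → waarrejjiifo.
Rule 2 (degemination): /rr/ is a geminate; the first /r/ deletes. /jj/ is a geminate; the first /j/ deletes. /waarrejjiifo/ → waarejiifo.
Rule 3 (final vowel raising): /o/ is a mid vowel in word-final position, so it raises to [u]. /waarejiifo/ → waarejiifu.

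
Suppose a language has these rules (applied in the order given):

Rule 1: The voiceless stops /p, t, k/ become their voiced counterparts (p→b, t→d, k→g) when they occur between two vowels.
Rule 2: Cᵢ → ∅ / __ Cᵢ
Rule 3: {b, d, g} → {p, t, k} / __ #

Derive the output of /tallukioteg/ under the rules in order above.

Rule 1 (intervocalic voicing): /k/ is a voiceless stop between vowels /u/ and /i/, so it voices to [g]. /t/ is a voiceless stop between vowels /o/ and /e/, so it voices to [d]. /tallukioteg/ → tallugiodeg.
Rule 2 (degemination): /ll/ is a geminate; the first /l/ deletes. /tallugiodeg/ → talugiodeg.
Rule 3 (final devoicing): /g/ is a voiced stop in word-final position, so it devoices to [k]. /talugiodeg/ → talugiodek.

talugiodek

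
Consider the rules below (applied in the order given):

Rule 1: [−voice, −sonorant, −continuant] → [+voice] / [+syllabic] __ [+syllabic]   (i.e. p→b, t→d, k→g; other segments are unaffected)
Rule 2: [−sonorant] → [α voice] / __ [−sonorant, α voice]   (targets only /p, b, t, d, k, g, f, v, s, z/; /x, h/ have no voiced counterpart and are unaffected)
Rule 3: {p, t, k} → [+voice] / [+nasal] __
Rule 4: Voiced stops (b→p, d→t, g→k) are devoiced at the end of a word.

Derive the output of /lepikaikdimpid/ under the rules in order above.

Rule 1 (intervocalic voicing): /p/ is a voiceless stop between vowels /e/ and /i/, so it voices to [b]. /k/ is a voiceless stop between vowels /i/ and /a/, so it voices to [g]. /lepikaikdimpid/ → lebigaikdimpid.
Rule 2 (regressive voicing assimilation): /k/ precedes the voiced obstruent /d/, so it voices to [g] by assimilation. /lebigaikdimpid/ → lebigaigdimpid.
Rule 3 (post-nasal voicing): /p/ is a voiceless stop immediately after the nasal /m/, so it voices to [b]. /lebigaigdimpid/ → lebigaigdimbid.
Rule 4 (final devoicing): /d/ is a voiced stop in word-final position, so it devoices to [t]. /lebigaigdimbid/ → lebigaigdimbit.

lebigaigdimbit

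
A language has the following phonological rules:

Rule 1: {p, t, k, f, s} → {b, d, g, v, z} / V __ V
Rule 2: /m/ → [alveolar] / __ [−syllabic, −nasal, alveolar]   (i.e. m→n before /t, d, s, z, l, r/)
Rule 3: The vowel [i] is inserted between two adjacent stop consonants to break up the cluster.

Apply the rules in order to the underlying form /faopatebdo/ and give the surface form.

faobadebido

Rule 1 (intervocalic voicing): /p/ is a voiceless obstruent between vowels /o/ and /a/, so it voices to [b]. /t/ is a voiceless obstruent between vowels /a/ and /e/, so it voices to [d]. /faopatebdo/ → faobadebdo.
Rule 2 (nasal place assimilation): no segment meets the environment; /faobadebdo/ is unchanged.
Rule 3 (stop-cluster i-epenthesis): /b/ and /d/ form a stop–stop cluster, so [i] is inserted between them. /faobadebdo/ → faobadebido.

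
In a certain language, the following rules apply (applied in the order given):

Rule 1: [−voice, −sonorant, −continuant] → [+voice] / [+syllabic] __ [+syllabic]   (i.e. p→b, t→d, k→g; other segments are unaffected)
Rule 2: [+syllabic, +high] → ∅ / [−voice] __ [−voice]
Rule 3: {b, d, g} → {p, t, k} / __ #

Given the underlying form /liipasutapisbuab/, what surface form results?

liibasudabisbuap

Rule 1 (intervocalic voicing): /p/ is a voiceless stop between vowels /i/ and /a/, so it voices to [b]. /t/ is a voiceless stop between vowels /u/ and /a/, so it voices to [d]. /p/ is a voiceless stop between vowels /a/ and /i/, so it voices to [b]. /liipasutapisbuab/ → liibasudabisbuab.
Rule 2 (high vowel syncope): no segment meets the environment; /liibasudabisbuab/ is unchanged.
Rule 3 (final devoicing): /b/ is a voiced stop in word-final position, so it devoices to [p]. /liibasudabisbuab/ → liibasudabisbuap.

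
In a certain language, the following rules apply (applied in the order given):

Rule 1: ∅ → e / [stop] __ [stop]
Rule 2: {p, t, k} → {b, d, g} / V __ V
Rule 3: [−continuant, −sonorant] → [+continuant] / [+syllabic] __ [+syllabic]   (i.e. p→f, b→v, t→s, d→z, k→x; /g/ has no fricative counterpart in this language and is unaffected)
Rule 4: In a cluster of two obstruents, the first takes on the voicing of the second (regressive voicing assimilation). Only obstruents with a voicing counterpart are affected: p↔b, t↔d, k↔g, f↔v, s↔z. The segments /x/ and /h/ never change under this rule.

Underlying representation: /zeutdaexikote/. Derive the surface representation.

Rule 1 (stop-cluster e-epenthesis): /t/ and /d/ form a stop–stop cluster, so [e] is inserted between them. /zeutdaexikote/ → zeutedaexikote.
Rule 2 (intervocalic voicing): /t/ is a voiceless stop between vowels /u/ and /e/, so it voices to [d]. /k/ is a voiceless stop between vowels /i/ and /o/, so it voices to [g]. /t/ is a voiceless stop between vowels /o/ and /e/, so it voices to [d]. /zeutedaexikote/ → zeudedaexigode.
Rule 3 (intervocalic spirantization): /d/ is a stop between vowels /u/ and /e/, so it spirantizes to the fricative [z]. /d/ is a stop between vowels /e/ and /a/, so it spirantizes to the fricative [z]. /d/ is a stop between vowels /o/ and /e/, so it spirantizes to the fricative [z]. /zeudedaexigode/ → zeuzezaexigoze.
Rule 4 (regressive voicing assimilation): no segment meets the environment; /zeuzezaexigoze/ is unchanged.

zeuzezaexigoze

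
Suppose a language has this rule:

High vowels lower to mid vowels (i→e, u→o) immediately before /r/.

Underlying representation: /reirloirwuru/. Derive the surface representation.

/i/ is a high vowel immediately before /r/, so it lowers to [e].
/i/ is a high vowel immediately before /r/, so it lowers to [e].
/u/ is a high vowel immediately before /r/, so it lowers to [o].
The other instance of /u/ does not occur in the required environment and remains unchanged.
Surface form: [reerloerworu].

reerloerworu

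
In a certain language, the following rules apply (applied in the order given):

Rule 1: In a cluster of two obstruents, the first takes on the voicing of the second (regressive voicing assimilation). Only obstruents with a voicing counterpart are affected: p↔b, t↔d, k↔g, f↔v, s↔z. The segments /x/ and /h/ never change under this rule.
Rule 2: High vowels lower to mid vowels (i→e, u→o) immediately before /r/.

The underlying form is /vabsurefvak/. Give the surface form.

vapsorevvak

Rule 1 (regressive voicing assimilation): /b/ precedes the voiceless obstruent /s/, so it devoices to [p] by assimilation. /f/ precedes the voiced obstruent /v/, so it voices to [v] by assimilation. /vabsurefvak/ → vapsurevvak.
Rule 2 (pre-rhotic lowering): /u/ is a high vowel immediately before /r/, so it lowers to [o]. /vapsurevvak/ → vapsorevvak.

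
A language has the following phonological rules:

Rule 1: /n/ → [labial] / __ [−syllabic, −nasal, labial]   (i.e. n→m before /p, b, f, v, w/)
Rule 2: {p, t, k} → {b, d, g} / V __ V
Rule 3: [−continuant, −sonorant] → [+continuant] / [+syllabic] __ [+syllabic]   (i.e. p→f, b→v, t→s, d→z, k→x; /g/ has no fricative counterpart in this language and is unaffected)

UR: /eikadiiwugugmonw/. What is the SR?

eigaziiwugugmomw

Rule 1 (nasal place assimilation): /n/ precedes the labial consonant /w/, so it assimilates in place to [m]. /eikadiiwugugmonw/ → eikadiiwugugmomw.
Rule 2 (intervocalic voicing): /k/ is a voiceless stop between vowels /i/ and /a/, so it voices to [g]. /eikadiiwugugmomw/ → eigadiiwugugmomw.
Rule 3 (intervocalic spirantization): /d/ is a stop between vowels /a/ and /i/, so it spirantizes to the fricative [z]. /eigadiiwugugmomw/ → eigaziiwugugmomw.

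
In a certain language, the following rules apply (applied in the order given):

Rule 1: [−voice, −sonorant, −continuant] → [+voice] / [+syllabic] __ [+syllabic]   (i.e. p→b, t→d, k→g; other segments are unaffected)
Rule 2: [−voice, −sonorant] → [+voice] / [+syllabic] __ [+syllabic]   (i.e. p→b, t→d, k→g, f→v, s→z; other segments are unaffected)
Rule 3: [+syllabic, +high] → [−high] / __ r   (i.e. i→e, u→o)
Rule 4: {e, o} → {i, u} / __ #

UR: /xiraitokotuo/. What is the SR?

xeraidogoduu

Rule 1 (intervocalic voicing): /t/ is a voiceless stop between vowels /i/ and /o/, so it voices to [d]. /k/ is a voiceless stop between vowels /o/ and /o/, so it voices to [g]. /t/ is a voiceless stop between vowels /o/ and /u/, so it voices to [d]. /xiraitokotuo/ → xiraidogoduo.
Rule 2 (intervocalic voicing): no segment meets the environment; /xiraidogoduo/ is unchanged.
Rule 3 (pre-rhotic lowering): /i/ is a high vowel immediately before /r/, so it lowers to [e]. /xiraidogoduo/ → xeraidogoduo.
Rule 4 (final vowel raising): /o/ is a mid vowel in word-final position, so it raises to [u]. /xeraidogoduo/ → xeraidogoduu.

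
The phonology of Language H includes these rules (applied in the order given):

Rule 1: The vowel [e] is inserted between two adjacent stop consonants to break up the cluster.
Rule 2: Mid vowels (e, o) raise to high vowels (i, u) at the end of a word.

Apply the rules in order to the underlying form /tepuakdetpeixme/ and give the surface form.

Rule 1 (stop-cluster e-epenthesis): /k/ and /d/ form a stop–stop cluster, so [e] is inserted between them. /t/ and /p/ form a stop–stop cluster, so [e] is inserted between them. /tepuakdetpeixme/ → tepuakedetepeixme.
Rule 2 (final vowel raising): /e/ is a mid vowel in word-final position, so it raises to [i]. /tepuakedetepeixme/ → tepuakedetepeixmi.

tepuakedetepeixmi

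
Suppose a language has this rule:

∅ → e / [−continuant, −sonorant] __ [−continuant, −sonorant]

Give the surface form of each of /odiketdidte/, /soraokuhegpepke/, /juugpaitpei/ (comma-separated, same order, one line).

odiketedidete, soraokuhegepepeke, juugepaitepei

/odiketdidte/: /t/ and /d/ form a stop–stop cluster, so [e] is inserted between them. /d/ and /t/ form a stop–stop cluster, so [e] is inserted between them. → [odiketedidete].
/soraokuhegpepke/: /g/ and /p/ form a stop–stop cluster, so [e] is inserted between them. /p/ and /k/ form a stop–stop cluster, so [e] is inserted between them. → [soraokuhegepepeke].
/juugpaitpei/: /g/ and /p/ form a stop–stop cluster, so [e] is inserted between them. /t/ and /p/ form a stop–stop cluster, so [e] is inserted between them. → [juugepaitepei].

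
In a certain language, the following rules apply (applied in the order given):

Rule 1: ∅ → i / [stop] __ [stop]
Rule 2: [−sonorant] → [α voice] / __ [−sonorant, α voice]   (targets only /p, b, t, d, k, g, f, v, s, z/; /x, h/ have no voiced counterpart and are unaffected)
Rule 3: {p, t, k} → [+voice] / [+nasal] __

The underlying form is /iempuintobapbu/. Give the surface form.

Rule 1 (stop-cluster i-epenthesis): /p/ and /b/ form a stop–stop cluster, so [i] is inserted between them. /iempuintobapbu/ → iempuintobapibu.
Rule 2 (regressive voicing assimilation): no segment meets the environment; /iempuintobapibu/ is unchanged.
Rule 3 (post-nasal voicing): /p/ is a voiceless stop immediately after the nasal /m/, so it voices to [b]. /t/ is a voiceless stop immediately after the nasal /n/, so it voices to [d]. /iempuintobapibu/ → iembuindobapibu.

iembuindobapibu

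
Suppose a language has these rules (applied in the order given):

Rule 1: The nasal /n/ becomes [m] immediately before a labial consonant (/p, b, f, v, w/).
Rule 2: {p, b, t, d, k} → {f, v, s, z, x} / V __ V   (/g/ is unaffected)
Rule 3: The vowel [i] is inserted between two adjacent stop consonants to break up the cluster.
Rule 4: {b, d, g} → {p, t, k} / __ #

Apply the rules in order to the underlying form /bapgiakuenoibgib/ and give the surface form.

bapigiaxuenoibigip

Rule 1 (nasal place assimilation): no segment meets the environment; /bapgiakuenoibgib/ is unchanged.
Rule 2 (intervocalic spirantization): /k/ is a stop between vowels /a/ and /u/, so it spirantizes to the fricative [x]. /bapgiakuenoibgib/ → bapgiaxuenoibgib.
Rule 3 (stop-cluster i-epenthesis): /p/ and /g/ form a stop–stop cluster, so [i] is inserted between them. /b/ and /g/ form a stop–stop cluster, so [i] is inserted between them. /bapgiaxuenoibgib/ → bapigiaxuenoibigib.
Rule 4 (final devoicing): /b/ is a voiced stop in word-final position, so it devoices to [p]. /bapigiaxuenoibigib/ → bapigiaxuenoibigip.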